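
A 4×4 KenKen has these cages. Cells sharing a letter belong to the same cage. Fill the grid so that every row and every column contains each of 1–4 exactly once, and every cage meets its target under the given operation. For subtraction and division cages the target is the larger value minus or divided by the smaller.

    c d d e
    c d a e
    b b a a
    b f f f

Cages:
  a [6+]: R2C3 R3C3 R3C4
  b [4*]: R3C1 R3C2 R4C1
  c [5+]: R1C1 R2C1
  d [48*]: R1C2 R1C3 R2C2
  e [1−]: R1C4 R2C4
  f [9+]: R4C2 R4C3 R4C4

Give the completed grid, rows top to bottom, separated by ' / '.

2 3 4 1 / 3 4 1 2 / 4 1 2 3 / 1 2 3 4

The 3 cells of cage d must have product 48, so R1C2 = 3.
Cage d has product 48, leaving R1C3 = 4.
Cage d has product 48; hence R2C2 = 4.
Column 2 now contains 4, so R4C2 = 2.
2 is placed in row 4, which forces R4C3 = 3.
3 is placed in row 4, leaving R4C4 = 4.
The two cells of cage c must have sum 5, so R1C1 = 2.
Row 1 now contains 2, so R1C4 = 1.
Cage c needs two cells with sum 5, leaving R2C1 = 3.
Row 2 already has 3, leaving R2C4 = 2.
Cage b has product 4; hence R3C1 = 4.
2 is placed in column 2, so R3C2 = 1.
Row 3 now contains 1; hence R3C3 = 2.
The 3 cells of cage a must have sum 6, leaving R3C4 = 3.
2 is placed in row 4; hence R4C1 = 1.
Row 2 already has 2, which forces R2C3 = 1.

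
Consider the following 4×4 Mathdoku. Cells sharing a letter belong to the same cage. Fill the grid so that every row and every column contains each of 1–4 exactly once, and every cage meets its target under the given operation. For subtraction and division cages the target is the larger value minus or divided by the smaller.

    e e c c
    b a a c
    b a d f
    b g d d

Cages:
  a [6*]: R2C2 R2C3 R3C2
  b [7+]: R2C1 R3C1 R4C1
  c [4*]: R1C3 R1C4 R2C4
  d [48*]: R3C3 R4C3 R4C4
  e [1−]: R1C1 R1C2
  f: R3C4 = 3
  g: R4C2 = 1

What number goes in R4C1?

2

Cage d needs product 48, which forces R3C3 = 4.
Cage f is given; hence R3C4 = 3.
G is a freebie, so R4C2 = 1.
Cage d needs product 48, so R4C3 = 3.
Cage d has product 48, leaving R4C4 = 4.
Cage c has product 4, leaving R1C3 = 2.
Column 4 now contains 4; hence R1C4 = 1.
The 3 cells of cage b must have sum 7, which forces R2C1 = 4.
Cage a needs product 6, which forces R2C2 = 3.
The 3 cells of cage a must have product 6, which forces R2C3 = 1.
Cage c has product 4, leaving R2C4 = 2.
Cage b needs sum 7; hence R3C1 = 1.
1 is placed in column 2; hence R3C2 = 2.
Row 4 now contains 4, so R4C1 = 2.
Column 1 already has 4, leaving R1C1 = 3.
Column 2 already has 3, which forces R1C2 = 4.
Filled in: 3 4 2 1 / 4 3 1 2 / 1 2 4 3 / 2 1 3 4.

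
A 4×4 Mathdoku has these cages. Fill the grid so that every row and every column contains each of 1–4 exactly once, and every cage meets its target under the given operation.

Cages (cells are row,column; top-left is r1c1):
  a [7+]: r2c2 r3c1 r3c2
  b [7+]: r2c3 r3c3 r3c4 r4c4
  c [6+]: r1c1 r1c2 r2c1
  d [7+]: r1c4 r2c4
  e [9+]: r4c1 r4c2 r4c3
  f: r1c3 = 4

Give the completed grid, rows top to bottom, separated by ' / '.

Cage f is given; hence r1c3 = 4.
4 is placed in row 1, leaving r1c4 = 3.
3 is placed in column 4, so r2c4 = 4.
Cage c has sum 6, leaving r2c1 = 3.
Row 2 now contains 3, leaving r2c3 = 1.
Column 3 now contains 1; hence r3c3 = 3.
Column 3 already has 3, leaving r4c3 = 2.
Row 4 now contains 2; hence r4c4 = 1.
Row 2 already has 1; hence r2c2 = 2.
Column 4 now contains 1, so r3c4 = 2.
Row 4 now contains 2, leaving r4c1 = 4.
Cage e needs sum 9, leaving r4c2 = 3.
Cage c has sum 6; hence r1c1 = 2.
Column 2 now contains 2, so r1c2 = 1.
Column 1 now contains 4, so r3c1 = 1.
Cage a needs sum 7; hence r3c2 = 4.

2 1 4 3 / 3 2 1 4 / 1 4 3 2 / 4 3 2 1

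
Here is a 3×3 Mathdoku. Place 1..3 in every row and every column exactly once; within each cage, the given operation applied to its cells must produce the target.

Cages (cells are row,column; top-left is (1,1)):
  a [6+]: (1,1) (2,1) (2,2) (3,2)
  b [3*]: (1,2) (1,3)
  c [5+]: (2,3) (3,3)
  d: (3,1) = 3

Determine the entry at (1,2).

Cage d is a single given cell, leaving (3,1) = 3.
Row 3 now contains 3; hence (3,3) = 2.
Cage a has sum 6, which forces (1,1) = 2.
The 4 cells of cage a must have sum 6, so (2,1) = 1.
The 4 cells of cage a must have sum 6, which forces (2,2) = 2.
Column 3 already has 2, which forces (2,3) = 3.
2 is placed in row 3, leaving (3,2) = 1.
Column 2 now contains 1, which forces (1,2) = 3.
Column 3 now contains 3, which forces (1,3) = 1.
Filled in: 2 3 1 / 1 2 3 / 3 1 2.

3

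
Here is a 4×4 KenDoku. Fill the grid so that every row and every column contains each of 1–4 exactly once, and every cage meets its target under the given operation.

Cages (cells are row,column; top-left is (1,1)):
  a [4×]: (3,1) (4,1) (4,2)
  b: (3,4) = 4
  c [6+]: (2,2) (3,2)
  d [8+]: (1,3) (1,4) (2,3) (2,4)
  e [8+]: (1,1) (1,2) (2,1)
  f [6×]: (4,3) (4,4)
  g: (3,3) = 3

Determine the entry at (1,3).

G is a freebie, leaving (3,3) = 3.
Cage b is a single given cell; hence (3,4) = 4.
Column 3 already has 3; hence (4,3) = 2.
Row 4 already has 2, which forces (4,4) = 3.
The two cells of cage c must have sum 6, leaving (2,2) = 4.
Row 2 now contains 4, so (2,3) = 1.
Row 2 now contains 1; hence (2,4) = 2.
Cage a has product 4, leaving (3,1) = 1.
Row 3 now contains 4, leaving (3,2) = 2.
The 3 cells of cage a must have product 4, which forces (4,1) = 4.
Row 4 already has 2; hence (4,2) = 1.
Cage e has sum 8, leaving (1,1) = 2.
Column 2 now contains 1; hence (1,2) = 3.
Column 3 now contains 1, so (1,3) = 4.
2 is placed in column 4; hence (1,4) = 1.
Row 2 now contains 2; hence (2,1) = 3.
The full grid is 2 3 4 1 / 3 4 1 2 / 1 2 3 4 / 4 1 2 3.

4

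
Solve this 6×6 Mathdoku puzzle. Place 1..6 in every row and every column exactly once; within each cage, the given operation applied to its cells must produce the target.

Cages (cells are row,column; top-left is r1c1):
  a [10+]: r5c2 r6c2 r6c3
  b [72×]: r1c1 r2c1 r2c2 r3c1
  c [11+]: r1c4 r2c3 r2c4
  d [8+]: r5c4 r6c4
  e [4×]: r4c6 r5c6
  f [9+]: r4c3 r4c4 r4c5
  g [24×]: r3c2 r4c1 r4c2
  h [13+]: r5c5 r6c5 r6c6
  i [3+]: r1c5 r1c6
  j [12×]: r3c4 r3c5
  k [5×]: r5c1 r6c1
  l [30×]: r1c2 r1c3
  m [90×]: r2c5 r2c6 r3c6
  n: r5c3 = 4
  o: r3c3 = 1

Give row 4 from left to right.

2 6 5 1 3 4

O is a freebie, which forces r3c3 = 1.
Cage n is given, so r5c3 = 4.
Row 5 already has 4, so r5c6 = 1.
Cage i needs two cells with sum 3, leaving r1c5 = 1.
Column 6 already has 1, which forces r1c6 = 2.
Column 6 already has 1, leaving r4c6 = 4.
Row 5 now contains 1; hence r5c1 = 5.
The two cells of cage k must have product 5, so r6c1 = 1.
Cage f needs sum 9, so r4c4 = 1.
In row 2, 1 can only go at r2c2, so r2c2 = 1.
Row 3 needs a 5, and only r3c6 is open for it.
The only place for 2 in column 1 is r4c1.
Row 4 needs a 6, and only r4c2 is open for it.
6 is placed in column 2, which forces r1c2 = 5.
Cage l needs two cells with product 30, leaving r1c3 = 6.
Cage g has product 24; hence r3c2 = 2.
Column 2 now contains 2, which forces r5c2 = 3.
3 is placed in column 2, leaving r6c2 = 4.
4 is placed in row 6, which forces r6c5 = 5.
Cage f needs sum 9; hence r4c3 = 5.
5 is placed in column 5, so r4c5 = 3.
Cage h needs sum 13, leaving r5c5 = 2.
The 3 cells of cage a must have sum 10; hence r6c3 = 3.
Cage h has sum 13; hence r6c6 = 6.
Column 3 already has 3; hence r2c3 = 2.
3 is placed in column 5, so r2c5 = 6.
6 is placed in column 6; hence r2c6 = 3.
The two cells of cage j must have product 12, which forces r3c4 = 3.
3 is placed in column 5, so r3c5 = 4.
2 is placed in row 5, so r5c4 = 6.
Row 6 already has 6; hence r6c4 = 2.
Cage b needs product 72, leaving r1c1 = 3.
Column 4 already has 3, which forces r1c4 = 4.
3 is placed in row 2, leaving r2c1 = 4.
6 is placed in row 2, which forces r2c4 = 5.
Row 3 already has 4, so r3c1 = 6.
Completed grid: 3 5 6 4 1 2 / 4 1 2 5 6 3 / 6 2 1 3 4 5 / 2 6 5 1 3 4 / 5 3 4 6 2 1 / 1 4 3 2 5 6.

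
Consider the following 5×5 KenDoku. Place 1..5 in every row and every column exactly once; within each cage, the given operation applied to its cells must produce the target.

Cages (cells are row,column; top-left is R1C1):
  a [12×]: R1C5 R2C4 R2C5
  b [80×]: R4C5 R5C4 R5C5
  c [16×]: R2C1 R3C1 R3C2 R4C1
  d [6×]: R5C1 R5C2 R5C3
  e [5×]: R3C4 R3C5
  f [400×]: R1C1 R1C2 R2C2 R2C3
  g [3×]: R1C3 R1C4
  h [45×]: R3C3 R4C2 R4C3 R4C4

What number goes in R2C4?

Cage c needs product 16, so R3C2 = 2.
Cage h has product 45, leaving R3C3 = 3.
The 3 cells of cage b must have product 80, leaving R4C5 = 4.
Cage b has product 80; hence R5C4 = 4.
Cage b has product 80, so R5C5 = 5.
Column 3 already has 3, which forces R1C3 = 1.
Cage g's pair has product 3; hence R1C4 = 3.
Cage a has product 12, leaving R1C5 = 2.
Cage a has product 12, which forces R2C4 = 2.
Cage a needs product 12; hence R2C5 = 3.
Cage e's pair has product 5, leaving R3C4 = 5.
5 is placed in column 5, so R3C5 = 1.
1 is placed in column 3, which forces R4C3 = 5.
5 is placed in column 4, which forces R4C4 = 1.
1 is placed in column 3, so R5C3 = 2.
The 4 cells of cage f must have product 400, which forces R1C1 = 5.
Cage f has product 400, so R1C2 = 4.
The 4 cells of cage c must have product 16, which forces R2C1 = 1.
The 4 cells of cage f must have product 400; hence R2C2 = 5.
Column 3 now contains 5, leaving R2C3 = 4.
1 is placed in row 3; hence R3C1 = 4.
1 is placed in row 4, so R4C1 = 2.
1 is placed in row 4, so R4C2 = 3.
Column 1 already has 1, leaving R5C1 = 3.
3 is placed in column 2, so R5C2 = 1.
The full grid is 5 4 1 3 2 / 1 5 4 2 3 / 4 2 3 5 1 / 2 3 5 1 4 / 3 1 2 4 5.

2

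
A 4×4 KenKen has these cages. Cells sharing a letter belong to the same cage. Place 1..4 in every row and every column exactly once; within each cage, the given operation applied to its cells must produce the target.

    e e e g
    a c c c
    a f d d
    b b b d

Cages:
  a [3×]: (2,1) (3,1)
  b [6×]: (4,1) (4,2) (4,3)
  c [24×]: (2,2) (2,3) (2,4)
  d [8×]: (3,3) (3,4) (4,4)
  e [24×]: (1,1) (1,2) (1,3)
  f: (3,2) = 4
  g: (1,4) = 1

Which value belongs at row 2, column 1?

G is a freebie, so (1,4) = 1.
Cage f is a single given cell; hence (3,2) = 4.
Row 3 now contains 4, leaving (3,4) = 2.
Column 4 now contains 2, which forces (4,4) = 4.
Cage c has product 24, leaving (2,2) = 2.
Cage c needs product 24, leaving (2,3) = 4.
Column 4 already has 4, leaving (2,4) = 3.
Row 3 already has 2, so (3,3) = 1.
The 3 cells of cage e must have product 24; hence (1,1) = 4.
2 is placed in column 2, leaving (1,2) = 3.
Cage e needs product 24, so (1,3) = 2.
Row 2 now contains 3; hence (2,1) = 1.
Row 3 now contains 1, so (3,1) = 3.
Column 1 already has 3, which forces (4,1) = 2.
Column 2 already has 3, leaving (4,2) = 1.
2 is placed in column 3, so (4,3) = 3.
The full grid is 4 3 2 1 / 1 2 4 3 / 3 4 1 2 / 2 1 3 4.

1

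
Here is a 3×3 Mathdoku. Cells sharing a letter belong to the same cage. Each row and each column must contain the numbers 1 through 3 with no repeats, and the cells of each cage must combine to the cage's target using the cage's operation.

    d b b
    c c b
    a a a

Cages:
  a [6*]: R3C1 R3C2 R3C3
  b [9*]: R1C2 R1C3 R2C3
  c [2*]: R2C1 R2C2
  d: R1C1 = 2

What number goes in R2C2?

2

Cage d is given; hence R1C1 = 2.
The 3 cells of cage b must have product 9, leaving R1C2 = 3.
The 3 cells of cage b must have product 9; hence R1C3 = 1.
Column 1 now contains 2, which forces R2C1 = 1.
Row 2 already has 1, so R2C2 = 2.
The 3 cells of cage b must have product 9, so R2C3 = 3.
Column 1 already has 1, leaving R3C1 = 3.
2 is placed in column 2, which forces R3C2 = 1.
Column 3 now contains 3, leaving R3C3 = 2.
Completed grid: 2 3 1 / 1 2 3 / 3 1 2.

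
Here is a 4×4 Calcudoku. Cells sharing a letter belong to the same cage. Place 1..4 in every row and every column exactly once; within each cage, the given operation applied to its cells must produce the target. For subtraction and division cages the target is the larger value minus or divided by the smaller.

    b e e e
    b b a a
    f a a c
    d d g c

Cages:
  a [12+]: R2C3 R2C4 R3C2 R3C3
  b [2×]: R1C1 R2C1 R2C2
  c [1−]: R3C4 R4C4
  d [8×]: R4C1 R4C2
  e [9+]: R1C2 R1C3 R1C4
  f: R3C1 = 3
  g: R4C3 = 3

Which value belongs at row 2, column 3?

Cage b needs product 2, so R1C1 = 1.
The 3 cells of cage b must have product 2, so R2C1 = 2.
The 3 cells of cage b must have product 2; hence R2C2 = 1.
F is a freebie, which forces R3C1 = 3.
Column 1 now contains 2; hence R4C1 = 4.
Row 4 already has 4; hence R4C2 = 2.
G is a freebie, so R4C3 = 3.
Row 4 already has 3, which forces R4C4 = 1.
3 is placed in column 3, so R2C3 = 4.
The 4 cells of cage a must have sum 12, leaving R2C4 = 3.
Column 2 already has 2, which forces R3C2 = 4.
The 4 cells of cage a must have sum 12; hence R3C3 = 1.
Cage c's pair has difference 1, leaving R3C4 = 2.
Column 2 already has 4, which forces R1C2 = 3.
Column 3 now contains 4, which forces R1C3 = 2.
Column 4 already has 2, leaving R1C4 = 4.
Filled in: 1 3 2 4 / 2 1 4 3 / 3 4 1 2 / 4 2 3 1.

4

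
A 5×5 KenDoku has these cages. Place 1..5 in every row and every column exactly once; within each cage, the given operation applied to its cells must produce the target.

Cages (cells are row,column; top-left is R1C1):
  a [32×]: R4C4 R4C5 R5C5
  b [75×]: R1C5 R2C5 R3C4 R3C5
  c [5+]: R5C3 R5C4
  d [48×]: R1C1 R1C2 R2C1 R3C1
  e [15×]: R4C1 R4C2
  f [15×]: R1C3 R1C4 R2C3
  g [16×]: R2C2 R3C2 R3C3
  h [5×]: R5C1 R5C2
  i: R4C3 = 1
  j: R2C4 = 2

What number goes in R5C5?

Cage j is given; hence R2C4 = 2.
Cage b has product 75; hence R3C4 = 5.
Cage i is given; hence R4C3 = 1.
Cage a has product 32, leaving R4C4 = 4.
Cage a needs product 32, which forces R4C5 = 2.
Cage a needs product 32, which forces R5C5 = 4.
Cage f has product 15; hence R1C4 = 1.
Row 2 now contains 2; hence R2C2 = 4.
Cage g has product 16, leaving R3C2 = 1.
Cage g has product 16; hence R3C3 = 4.
Row 3 now contains 1; hence R3C5 = 3.
Column 2 already has 1, which forces R5C2 = 5.
Cage c needs two cells with sum 5, leaving R5C3 = 2.
The two cells of cage c must have sum 5, so R5C4 = 3.
The 4 cells of cage d must have product 48, which forces R1C1 = 4.
Column 2 now contains 4, which forces R1C2 = 2.
Column 5 now contains 3, leaving R1C5 = 5.
Cage d needs product 48, which forces R2C1 = 3.
Row 2 now contains 3, so R2C3 = 5.
Cage b needs product 75, leaving R2C5 = 1.
3 is placed in row 3, which forces R3C1 = 2.
Cage e's pair has product 15; hence R4C1 = 5.
5 is placed in column 2; hence R4C2 = 3.
Row 5 now contains 5; hence R5C1 = 1.
5 is placed in row 1, leaving R1C3 = 3.
Completed grid: 4 2 3 1 5 / 3 4 5 2 1 / 2 1 4 5 3 / 5 3 1 4 2 / 1 5 2 3 4.

4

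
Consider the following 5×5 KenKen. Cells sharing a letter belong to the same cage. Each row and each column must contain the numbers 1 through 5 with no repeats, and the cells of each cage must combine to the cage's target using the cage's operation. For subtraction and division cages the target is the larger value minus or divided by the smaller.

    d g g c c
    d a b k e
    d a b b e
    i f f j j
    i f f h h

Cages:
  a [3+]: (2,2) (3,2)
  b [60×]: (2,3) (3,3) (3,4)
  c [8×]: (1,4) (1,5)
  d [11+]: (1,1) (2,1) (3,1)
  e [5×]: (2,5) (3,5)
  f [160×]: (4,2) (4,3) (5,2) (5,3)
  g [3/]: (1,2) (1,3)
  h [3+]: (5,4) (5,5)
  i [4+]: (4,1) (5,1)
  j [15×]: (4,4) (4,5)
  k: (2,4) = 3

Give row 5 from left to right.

3 5 4 1 2

Cage k is given, which forces (2,4) = 3.
3 is placed in column 4, leaving (4,4) = 5.
5 is placed in row 4; hence (4,5) = 3.
Cage b has product 60, which forces (2,3) = 5.
Row 2 now contains 5, which forces (2,5) = 1.
Cage b needs product 60, which forces (3,3) = 3.
Column 4 already has 5, which forces (3,4) = 4.
Column 5 now contains 1, so (3,5) = 5.
3 is placed in row 4, so (4,1) = 1.
Cage i's pair has sum 4; hence (5,1) = 3.
5 is placed in column 3; hence (5,3) = 4.
Column 5 now contains 1, which forces (5,5) = 2.
Cage d needs sum 11, leaving (1,1) = 5.
The two cells of cage g must have quotient 3; hence (1,2) = 3.
Column 3 now contains 3; hence (1,3) = 1.
Column 4 already has 4, leaving (1,4) = 2.
2 is placed in column 5, which forces (1,5) = 4.
Cage d has sum 11, leaving (2,1) = 4.
Row 2 already has 1, so (2,2) = 2.
Row 3 already has 5; hence (3,1) = 2.
The two cells of cage a must have sum 3, so (3,2) = 1.
Cage f has product 160, which forces (4,2) = 4.
4 is placed in column 3, leaving (4,3) = 2.
Row 5 now contains 4, leaving (5,2) = 5.
Row 5 now contains 2, which forces (5,4) = 1.
Completed grid: 5 3 1 2 4 / 4 2 5 3 1 / 2 1 3 4 5 / 1 4 2 5 3 / 3 5 4 1 2.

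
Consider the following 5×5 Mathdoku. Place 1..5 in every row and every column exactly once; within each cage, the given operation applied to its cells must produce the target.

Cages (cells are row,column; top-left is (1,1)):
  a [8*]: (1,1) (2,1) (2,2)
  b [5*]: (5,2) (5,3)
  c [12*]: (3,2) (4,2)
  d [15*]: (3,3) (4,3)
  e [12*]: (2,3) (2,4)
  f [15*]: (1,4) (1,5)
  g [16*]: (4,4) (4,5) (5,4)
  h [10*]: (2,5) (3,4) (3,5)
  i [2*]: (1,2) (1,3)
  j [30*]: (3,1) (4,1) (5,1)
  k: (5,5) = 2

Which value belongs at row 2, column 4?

Cage k is a single given cell, leaving (5,5) = 2.
The 3 cells of cage h must have product 10; hence (3,4) = 2.
Cage g has product 16, which forces (4,4) = 1.
Column 5 already has 2, leaving (4,5) = 4.
Row 5 already has 2, which forces (5,4) = 4.
Cage e's pair has product 12, leaving (2,3) = 4.
4 is placed in column 4, leaving (2,4) = 3.
Cage c needs two cells with product 12, which forces (3,2) = 4.
Cage j needs product 30; hence (4,1) = 2.
4 is placed in row 4, so (4,2) = 3.
Row 4 now contains 3, so (4,3) = 5.
Column 3 already has 5, so (5,3) = 1.
The 3 cells of cage a must have product 8, leaving (1,1) = 4.
The two cells of cage i must have product 2, leaving (1,2) = 1.
Column 3 already has 1, which forces (1,3) = 2.
Column 4 already has 3, leaving (1,4) = 5.
Cage f needs two cells with product 15, so (1,5) = 3.
Column 1 already has 2, leaving (2,1) = 1.
The 3 cells of cage a must have product 8, which forces (2,2) = 2.
1 is placed in row 2, which forces (2,5) = 5.
Column 3 already has 5, so (3,3) = 3.
Column 5 already has 5, so (3,5) = 1.
Row 5 already has 1, leaving (5,2) = 5.
3 is placed in row 3, so (3,1) = 5.
Row 5 already has 5; hence (5,1) = 3.
The full grid is 4 1 2 5 3 / 1 2 4 3 5 / 5 4 3 2 1 / 2 3 5 1 4 / 3 5 1 4 2.

3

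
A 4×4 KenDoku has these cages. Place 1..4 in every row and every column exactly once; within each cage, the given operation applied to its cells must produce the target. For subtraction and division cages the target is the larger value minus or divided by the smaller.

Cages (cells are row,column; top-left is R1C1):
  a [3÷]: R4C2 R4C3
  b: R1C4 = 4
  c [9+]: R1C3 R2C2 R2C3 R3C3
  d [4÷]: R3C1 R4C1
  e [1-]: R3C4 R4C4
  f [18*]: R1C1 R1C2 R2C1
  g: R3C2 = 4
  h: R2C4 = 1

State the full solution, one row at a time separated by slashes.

Cage f has product 18, leaving R1C1 = 2.
Cage f needs product 18; hence R1C2 = 3.
B is a freebie; hence R1C4 = 4.
Cage f has product 18, which forces R2C1 = 3.
H is a freebie; hence R2C4 = 1.
Cage g is given, so R3C2 = 4.
Column 2 now contains 3; hence R4C2 = 1.
1 is placed in row 4, leaving R4C3 = 3.
3 is placed in row 4; hence R4C4 = 2.
Row 1 already has 4, so R1C3 = 1.
Row 2 already has 1, leaving R2C2 = 2.
Cage c has sum 9, leaving R2C3 = 4.
Row 3 already has 4; hence R3C1 = 1.
Cage c has sum 9; hence R3C3 = 2.
Column 4 already has 2, which forces R3C4 = 3.
1 is placed in row 4, so R4C1 = 4.

2 3 1 4 / 3 2 4 1 / 1 4 2 3 / 4 1 3 2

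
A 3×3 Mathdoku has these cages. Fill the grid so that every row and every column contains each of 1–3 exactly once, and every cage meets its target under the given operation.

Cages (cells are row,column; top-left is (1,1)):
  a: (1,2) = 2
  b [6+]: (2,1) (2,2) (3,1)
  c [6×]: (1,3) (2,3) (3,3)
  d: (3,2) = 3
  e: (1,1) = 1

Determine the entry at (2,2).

E is a freebie, leaving (1,1) = 1.
A is a freebie; hence (1,2) = 2.
2 is placed in row 1, which forces (1,3) = 3.
Cage d is given; hence (3,2) = 3.
The 3 cells of cage b must have sum 6, which forces (2,1) = 3.
Column 2 already has 3; hence (2,2) = 1.
1 is placed in row 2, which forces (2,3) = 2.
Row 3 now contains 3, so (3,1) = 2.
Column 3 now contains 2; hence (3,3) = 1.
The full grid is 1 2 3 / 3 1 2 / 2 3 1.

1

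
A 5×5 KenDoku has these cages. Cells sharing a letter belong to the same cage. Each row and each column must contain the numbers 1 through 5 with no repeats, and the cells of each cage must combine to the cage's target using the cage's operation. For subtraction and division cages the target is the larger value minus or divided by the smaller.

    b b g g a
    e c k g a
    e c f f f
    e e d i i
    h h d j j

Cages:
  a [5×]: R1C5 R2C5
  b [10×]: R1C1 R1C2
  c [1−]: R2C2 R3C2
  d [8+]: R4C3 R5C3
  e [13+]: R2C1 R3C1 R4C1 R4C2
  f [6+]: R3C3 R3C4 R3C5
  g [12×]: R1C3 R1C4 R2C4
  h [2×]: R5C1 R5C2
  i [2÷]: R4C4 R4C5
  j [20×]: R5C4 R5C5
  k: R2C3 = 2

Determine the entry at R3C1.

Cage k is given, leaving R2C3 = 2.
The only place for 3 in row 5 is R5C3.
Column 3 now contains 3, which forces R3C3 = 1.
Column 3 now contains 3, leaving R4C3 = 5.
1 is placed in column 3; hence R1C3 = 4.
Row 1 needs a 3, and only R1C4 is open for it.
Column 4 already has 3, leaving R2C4 = 1.
1 is placed in row 2, so R2C5 = 5.
Column 4 already has 3, which forces R3C4 = 2.
Cage f has sum 6, so R3C5 = 3.
Column 4 already has 2, so R4C4 = 4.
4 is placed in column 4; hence R5C4 = 5.
Column 5 now contains 5, so R5C5 = 4.
Column 5 now contains 5; hence R1C5 = 1.
The 4 cells of cage e must have sum 13; hence R3C1 = 5.
Row 3 now contains 5, leaving R3C2 = 4.
Cage i needs two cells with quotient 2, which forces R4C5 = 2.
Column 1 already has 5, which forces R1C1 = 2.
Cage b needs two cells with product 10; hence R1C2 = 5.
Cage e has sum 13, which forces R2C1 = 4.
4 is placed in column 2, which forces R2C2 = 3.
Column 2 already has 3, leaving R4C2 = 1.
Column 1 already has 2, so R5C1 = 1.
Column 2 already has 1, which forces R5C2 = 2.
1 is placed in row 4, which forces R4C1 = 3.
The full grid is 2 5 4 3 1 / 4 3 2 1 5 / 5 4 1 2 3 / 3 1 5 4 2 / 1 2 3 5 4.

5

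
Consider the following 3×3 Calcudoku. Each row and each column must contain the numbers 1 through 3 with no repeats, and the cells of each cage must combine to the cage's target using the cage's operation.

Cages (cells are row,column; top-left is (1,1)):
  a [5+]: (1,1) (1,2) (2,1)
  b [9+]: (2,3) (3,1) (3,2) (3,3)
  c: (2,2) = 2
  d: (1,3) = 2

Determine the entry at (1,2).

D is a freebie, which forces (1,3) = 2.
C is a freebie, so (2,2) = 2.
The 4 cells of cage b must have sum 9; hence (2,3) = 3.
Column 3 now contains 2; hence (3,3) = 1.
Cage a has sum 5, leaving (1,1) = 3.
Row 1 already has 2, leaving (1,2) = 1.
2 is placed in row 2, leaving (2,1) = 1.
The 4 cells of cage b must have sum 9, which forces (3,1) = 2.
Row 3 now contains 1; hence (3,2) = 3.
The full grid is 3 1 2 / 1 2 3 / 2 3 1.

1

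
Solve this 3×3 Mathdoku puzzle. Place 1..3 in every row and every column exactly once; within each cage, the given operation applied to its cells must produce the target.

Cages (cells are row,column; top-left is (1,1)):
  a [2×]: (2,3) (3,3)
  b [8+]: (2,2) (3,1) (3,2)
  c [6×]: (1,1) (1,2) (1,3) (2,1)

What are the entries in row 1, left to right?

The 4 cells of cage c must have product 6; hence (2,1) = 1.
Cage b needs sum 8, which forces (2,2) = 3.
Row 2 already has 1, so (2,3) = 2.
Cage b has sum 8; hence (3,1) = 3.
The 3 cells of cage b must have sum 8, which forces (3,2) = 2.
Column 3 already has 2, which forces (3,3) = 1.
Column 1 now contains 3, so (1,1) = 2.
Column 2 already has 2, which forces (1,2) = 1.
Column 3 now contains 1, leaving (1,3) = 3.
The full grid is 2 1 3 / 1 3 2 / 3 2 1.

2 1 3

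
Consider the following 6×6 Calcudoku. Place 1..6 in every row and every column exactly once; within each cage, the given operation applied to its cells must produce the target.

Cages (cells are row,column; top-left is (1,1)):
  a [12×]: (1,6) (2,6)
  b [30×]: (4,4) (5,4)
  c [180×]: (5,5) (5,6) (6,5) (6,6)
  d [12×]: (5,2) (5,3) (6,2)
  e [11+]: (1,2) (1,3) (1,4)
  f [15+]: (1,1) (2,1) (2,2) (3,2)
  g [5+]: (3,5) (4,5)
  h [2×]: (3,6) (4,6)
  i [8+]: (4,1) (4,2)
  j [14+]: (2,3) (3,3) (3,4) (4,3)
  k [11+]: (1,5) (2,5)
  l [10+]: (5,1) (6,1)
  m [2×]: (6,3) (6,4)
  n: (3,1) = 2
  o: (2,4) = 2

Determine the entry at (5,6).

6

O is a freebie; hence (2,4) = 2.
Cage n is a single given cell, so (3,1) = 2.
Row 3 now contains 2, leaving (3,6) = 1.
Column 6 now contains 1, leaving (4,6) = 2.
Column 4 now contains 2, so (6,4) = 1.
The two cells of cage g must have sum 5, which forces (3,5) = 4.
Cage g's pair has sum 5, which forces (4,5) = 1.
1 is placed in row 6, leaving (6,3) = 2.
The 4 cells of cage j must have sum 14; hence (2,3) = 1.
Cage d has product 12, leaving (5,2) = 1.
Column 2 now contains 1, leaving (1,2) = 2.
The only place for 1 in row 1 is (1,1).
In row 4, 4 can only go at (4,3), so (4,3) = 4.
Column 3 now contains 4, which forces (5,3) = 3.
Cage d has product 12, which forces (6,2) = 4.
3 is placed in column 3, so (3,3) = 6.
Cage j needs sum 14, so (3,4) = 3.
Cage l's pair has sum 10, so (5,1) = 4.
Cage c has product 180; hence (5,5) = 2.
4 is placed in row 6; hence (6,1) = 6.
Column 3 now contains 6; hence (1,3) = 5.
Column 4 now contains 3; hence (1,4) = 4.
5 is placed in row 1, so (1,5) = 6.
4 is placed in row 1, which forces (1,6) = 3.
The 4 cells of cage f must have sum 15, leaving (2,1) = 3.
Cage f needs sum 15; hence (2,2) = 6.
6 is placed in column 5, so (2,5) = 5.
Column 6 already has 3, leaving (2,6) = 4.
Row 3 now contains 3; hence (3,2) = 5.
Column 1 now contains 3; hence (4,1) = 5.
5 is placed in column 2; hence (4,2) = 3.
5 is placed in row 4, so (4,4) = 6.
Column 4 now contains 6; hence (5,4) = 5.
Cage c needs product 180; hence (5,6) = 6.
Column 5 already has 5; hence (6,5) = 3.
Column 6 already has 3; hence (6,6) = 5.
Filled in: 1 2 5 4 6 3 / 3 6 1 2 5 4 / 2 5 6 3 4 1 / 5 3 4 6 1 2 / 4 1 3 5 2 6 / 6 4 2 1 3 5.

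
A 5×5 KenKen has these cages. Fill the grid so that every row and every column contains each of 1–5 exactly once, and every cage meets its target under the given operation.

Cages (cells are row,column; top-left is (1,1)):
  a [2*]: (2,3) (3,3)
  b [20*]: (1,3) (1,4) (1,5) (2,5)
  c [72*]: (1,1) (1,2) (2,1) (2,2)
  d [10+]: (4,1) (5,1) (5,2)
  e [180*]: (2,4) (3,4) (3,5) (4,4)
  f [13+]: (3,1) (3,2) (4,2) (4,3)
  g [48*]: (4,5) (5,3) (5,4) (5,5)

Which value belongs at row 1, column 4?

1

Cage e needs product 180, leaving (3,5) = 3.
In row 2, 5 can only go at (2,4), so (2,4) = 5.
Column 4 now contains 5, so (3,4) = 4.
Cage e needs product 180; hence (4,4) = 3.
Column 4 now contains 3, so (5,4) = 2.
Column 4 already has 2, leaving (1,4) = 1.
Cage g needs product 48, so (4,5) = 2.
Cage g needs product 48, which forces (5,3) = 3.
The 4 cells of cage g must have product 48; hence (5,5) = 4.
Cage b has product 20; hence (1,3) = 4.
Column 5 now contains 4, which forces (1,5) = 5.
2 is placed in column 5, which forces (2,5) = 1.
Cage d has sum 10, so (4,1) = 4.
Cage c needs product 72, so (1,1) = 2.
Cage c has product 72, so (1,2) = 3.
Cage c needs product 72, which forces (2,1) = 3.
The 4 cells of cage c must have product 72, which forces (2,2) = 4.
Row 2 already has 1, which forces (2,3) = 2.
Column 1 now contains 2, so (3,1) = 5.
5 is placed in row 3, so (3,2) = 2.
The two cells of cage a must have product 2; hence (3,3) = 1.
Column 3 now contains 1, leaving (4,3) = 5.
Column 1 already has 5, so (5,1) = 1.
1 is placed in row 5, leaving (5,2) = 5.
Row 4 now contains 5, which forces (4,2) = 1.
The full grid is 2 3 4 1 5 / 3 4 2 5 1 / 5 2 1 4 3 / 4 1 5 3 2 / 1 5 3 2 4.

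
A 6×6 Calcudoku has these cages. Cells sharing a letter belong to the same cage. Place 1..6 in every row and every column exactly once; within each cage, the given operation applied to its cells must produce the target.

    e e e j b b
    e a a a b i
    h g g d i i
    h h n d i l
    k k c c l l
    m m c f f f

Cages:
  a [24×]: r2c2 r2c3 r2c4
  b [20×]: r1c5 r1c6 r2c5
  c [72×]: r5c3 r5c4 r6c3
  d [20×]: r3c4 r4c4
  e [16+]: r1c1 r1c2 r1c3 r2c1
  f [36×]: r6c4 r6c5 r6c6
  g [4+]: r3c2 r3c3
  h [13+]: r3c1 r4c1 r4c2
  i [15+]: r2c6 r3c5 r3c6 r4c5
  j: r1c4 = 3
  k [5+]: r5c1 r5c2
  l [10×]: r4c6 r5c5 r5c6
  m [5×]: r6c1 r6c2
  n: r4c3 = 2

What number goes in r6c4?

2

J is a freebie, so r1c4 = 3.
N is a freebie; hence r4c3 = 2.
In row 6, 4 can only go at r6c3, so r6c3 = 4.
Cage c has product 72; hence r5c3 = 3.
Cage c has product 72; hence r5c4 = 6.
6 is placed in column 4, which forces r6c4 = 2.
Cage g's pair has sum 4, leaving r3c2 = 3.
3 is placed in column 3; hence r3c3 = 1.
Column 3 now contains 1; hence r2c3 = 6.
Column 3 already has 6, so r1c3 = 5.
The 3 cells of cage b must have product 20; hence r2c5 = 5.
The only place for 2 in row 2 is r2c6.
Cage l needs product 10; hence r5c5 = 2.
Cage i needs sum 15, leaving r4c5 = 3.
Column 5 already has 3; hence r6c5 = 6.
Row 6 now contains 6, so r6c6 = 3.
Column 5 already has 6, which forces r3c5 = 4.
Cage i has sum 15, so r3c6 = 6.
Column 5 now contains 4, leaving r1c5 = 1.
Cage b has product 20, so r1c6 = 4.
Row 3 now contains 6, which forces r3c1 = 2.
4 is placed in row 3, so r3c4 = 5.
Cage d needs two cells with product 20, which forces r4c4 = 4.
Column 1 already has 2, leaving r1c1 = 6.
The 4 cells of cage e must have sum 16, leaving r1c2 = 2.
Cage e needs sum 16; hence r2c1 = 3.
The 3 cells of cage a must have product 24, leaving r2c2 = 4.
Column 4 now contains 4, so r2c4 = 1.
Column 1 already has 6, which forces r4c1 = 5.
Row 4 now contains 5; hence r4c2 = 6.
Row 4 now contains 5; hence r4c6 = 1.
Column 2 already has 4, leaving r5c2 = 1.
1 is placed in column 6, leaving r5c6 = 5.
5 is placed in column 1, leaving r6c1 = 1.
Column 2 now contains 1; hence r6c2 = 5.
Row 5 now contains 1; hence r5c1 = 4.
Completed grid: 6 2 5 3 1 4 / 3 4 6 1 5 2 / 2 3 1 5 4 6 / 5 6 2 4 3 1 / 4 1 3 6 2 5 / 1 5 4 2 6 3.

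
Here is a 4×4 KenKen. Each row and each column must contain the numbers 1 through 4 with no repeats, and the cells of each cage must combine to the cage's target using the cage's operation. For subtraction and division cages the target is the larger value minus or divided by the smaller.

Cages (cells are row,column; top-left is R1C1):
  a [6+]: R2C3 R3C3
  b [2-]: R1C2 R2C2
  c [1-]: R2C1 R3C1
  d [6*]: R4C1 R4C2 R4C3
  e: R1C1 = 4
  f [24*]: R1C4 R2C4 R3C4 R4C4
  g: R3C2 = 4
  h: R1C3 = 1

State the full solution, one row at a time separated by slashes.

4 3 1 2 / 2 1 4 3 / 3 4 2 1 / 1 2 3 4

E is a freebie, which forces R1C1 = 4.
H is a freebie, which forces R1C3 = 1.
Cage g is a single given cell, so R3C2 = 4.
Row 3 now contains 4, so R3C3 = 2.
2 is placed in column 3, which forces R4C3 = 3.
Cage b's pair has difference 2, leaving R1C2 = 3.
Row 1 now contains 3, which forces R1C4 = 2.
Cage c's pair has difference 1; hence R2C1 = 2.
Cage b's pair has difference 2; hence R2C2 = 1.
2 is placed in column 3; hence R2C3 = 4.
Row 2 already has 4, so R2C4 = 3.
3 is placed in column 4, leaving R3C4 = 1.
Column 1 now contains 2, which forces R4C1 = 1.
Column 2 now contains 1, which forces R4C2 = 2.
Column 4 now contains 1; hence R4C4 = 4.
1 is placed in row 3, so R3C1 = 3.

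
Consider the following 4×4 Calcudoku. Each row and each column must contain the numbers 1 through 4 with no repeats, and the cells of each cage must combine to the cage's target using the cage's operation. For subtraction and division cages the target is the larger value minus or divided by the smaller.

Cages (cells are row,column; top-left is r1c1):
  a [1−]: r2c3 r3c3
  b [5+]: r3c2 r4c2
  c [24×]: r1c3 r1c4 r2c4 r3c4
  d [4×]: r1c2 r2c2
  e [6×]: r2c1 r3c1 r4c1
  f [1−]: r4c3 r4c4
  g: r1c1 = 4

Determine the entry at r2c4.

1

Cage g is a single given cell, so r1c1 = 4.
Row 1 now contains 4; hence r1c2 = 1.
Column 2 already has 1, leaving r2c2 = 4.
Cage c needs product 24, so r2c4 = 1.
The 4 cells of cage c must have product 24, leaving r3c4 = 4.
Row 4 needs a 4, and only r4c3 is open for it.
The two cells of cage f must have difference 1, which forces r4c4 = 3.
Cage c needs product 24; hence r1c3 = 3.
Column 4 now contains 3, so r1c4 = 2.
Column 3 already has 3, leaving r2c3 = 2.
Cage b needs two cells with sum 5, which forces r3c2 = 3.
Column 3 now contains 2, which forces r3c3 = 1.
Row 4 now contains 3, so r4c2 = 2.
Row 2 already has 2; hence r2c1 = 3.
Row 3 already has 1, so r3c1 = 2.
Row 4 now contains 2, leaving r4c1 = 1.
Completed grid: 4 1 3 2 / 3 4 2 1 / 2 3 1 4 / 1 2 4 3.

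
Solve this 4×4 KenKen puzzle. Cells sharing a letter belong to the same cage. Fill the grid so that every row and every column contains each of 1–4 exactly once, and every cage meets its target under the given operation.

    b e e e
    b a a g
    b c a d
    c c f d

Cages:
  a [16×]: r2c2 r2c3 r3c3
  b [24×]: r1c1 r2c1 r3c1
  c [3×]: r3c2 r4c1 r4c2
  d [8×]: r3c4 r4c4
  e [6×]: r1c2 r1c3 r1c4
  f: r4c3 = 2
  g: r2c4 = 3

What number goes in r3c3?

Cage g is a single given cell; hence r2c4 = 3.
Cage c needs product 3, which forces r3c2 = 1.
Cage c needs product 3, which forces r4c1 = 1.
The 3 cells of cage c must have product 3; hence r4c2 = 3.
Cage f is a single given cell; hence r4c3 = 2.
Row 4 already has 2, so r4c4 = 4.
3 is placed in column 2, leaving r1c2 = 2.
The 3 cells of cage e must have product 6; hence r1c3 = 3.
Cage e has product 6, so r1c4 = 1.
Cage a has product 16, so r2c2 = 4.
The 3 cells of cage a must have product 16; hence r2c3 = 1.
Column 3 already has 2, leaving r3c3 = 4.
Column 4 already has 4, so r3c4 = 2.
Row 1 already has 3, leaving r1c1 = 4.
Row 2 now contains 4, so r2c1 = 2.
Row 3 now contains 2, so r3c1 = 3.
Filled in: 4 2 3 1 / 2 4 1 3 / 3 1 4 2 / 1 3 2 4.

4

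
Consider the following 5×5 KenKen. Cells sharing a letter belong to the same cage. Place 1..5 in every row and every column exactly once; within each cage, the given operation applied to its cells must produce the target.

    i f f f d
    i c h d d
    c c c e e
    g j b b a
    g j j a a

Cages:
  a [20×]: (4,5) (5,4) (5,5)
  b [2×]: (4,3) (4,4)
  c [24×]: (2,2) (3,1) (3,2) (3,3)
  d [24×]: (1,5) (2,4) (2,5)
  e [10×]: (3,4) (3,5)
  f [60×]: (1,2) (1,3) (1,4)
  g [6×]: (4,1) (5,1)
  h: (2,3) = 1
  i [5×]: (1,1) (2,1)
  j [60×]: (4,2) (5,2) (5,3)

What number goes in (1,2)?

Cage h is given; hence (2,3) = 1.
1 is placed in column 3, so (4,3) = 2.
Row 4 already has 2, which forces (4,4) = 1.
Cage i needs two cells with product 5, which forces (1,1) = 1.
1 is placed in row 2, so (2,1) = 5.
Row 4 already has 2, leaving (4,1) = 3.
Cage g needs two cells with product 6, so (5,1) = 2.
The 3 cells of cage a must have product 20, which forces (5,5) = 1.
The 4 cells of cage c must have product 24, which forces (2,2) = 2.
Column 1 now contains 2, which forces (3,1) = 4.
Cage c needs product 24, leaving (3,2) = 1.
Cage c has product 24, so (3,3) = 3.
Cage d has product 24, which forces (1,5) = 2.
2 is placed in column 5, which forces (3,5) = 5.
Column 5 now contains 5, so (4,5) = 4.
The 3 cells of cage j must have product 60, so (5,2) = 3.
Cage f needs product 60, which forces (1,4) = 3.
Cage d has product 24, so (2,4) = 4.
Column 5 now contains 4, leaving (2,5) = 3.
Row 3 now contains 5, so (3,4) = 2.
Row 4 already has 4; hence (4,2) = 5.
Cage j has product 60, which forces (5,3) = 4.
Cage a has product 20; hence (5,4) = 5.
Column 2 already has 5; hence (1,2) = 4.
Column 3 already has 4; hence (1,3) = 5.
Filled in: 1 4 5 3 2 / 5 2 1 4 3 / 4 1 3 2 5 / 3 5 2 1 4 / 2 3 4 5 1.

4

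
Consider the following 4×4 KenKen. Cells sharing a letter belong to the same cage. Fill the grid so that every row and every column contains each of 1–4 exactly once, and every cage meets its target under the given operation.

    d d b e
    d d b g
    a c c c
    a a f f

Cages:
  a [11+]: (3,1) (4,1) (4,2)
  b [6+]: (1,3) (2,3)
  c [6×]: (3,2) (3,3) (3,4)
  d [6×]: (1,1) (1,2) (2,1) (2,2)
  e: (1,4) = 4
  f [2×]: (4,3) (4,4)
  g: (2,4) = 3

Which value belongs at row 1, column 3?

2

Cage e is given, so (1,4) = 4.
Cage g is given, so (2,4) = 3.
Cage a has sum 11; hence (3,1) = 4.
Cage a has sum 11, so (4,1) = 3.
Cage a needs sum 11, leaving (4,2) = 4.
The 4 cells of cage d must have product 6, so (1,1) = 1.
The 4 cells of cage d must have product 6, which forces (1,2) = 3.
4 is placed in row 1, which forces (1,3) = 2.
Cage d has product 6, which forces (2,1) = 2.
Cage d needs product 6, which forces (2,2) = 1.
Cage b needs two cells with sum 6, leaving (2,3) = 4.
Column 2 already has 1, so (3,2) = 2.
2 is placed in row 3, so (3,4) = 1.
2 is placed in column 3, leaving (4,3) = 1.
Column 4 now contains 1; hence (4,4) = 2.
Row 3 now contains 1; hence (3,3) = 3.
Filled in: 1 3 2 4 / 2 1 4 3 / 4 2 3 1 / 3 4 1 2.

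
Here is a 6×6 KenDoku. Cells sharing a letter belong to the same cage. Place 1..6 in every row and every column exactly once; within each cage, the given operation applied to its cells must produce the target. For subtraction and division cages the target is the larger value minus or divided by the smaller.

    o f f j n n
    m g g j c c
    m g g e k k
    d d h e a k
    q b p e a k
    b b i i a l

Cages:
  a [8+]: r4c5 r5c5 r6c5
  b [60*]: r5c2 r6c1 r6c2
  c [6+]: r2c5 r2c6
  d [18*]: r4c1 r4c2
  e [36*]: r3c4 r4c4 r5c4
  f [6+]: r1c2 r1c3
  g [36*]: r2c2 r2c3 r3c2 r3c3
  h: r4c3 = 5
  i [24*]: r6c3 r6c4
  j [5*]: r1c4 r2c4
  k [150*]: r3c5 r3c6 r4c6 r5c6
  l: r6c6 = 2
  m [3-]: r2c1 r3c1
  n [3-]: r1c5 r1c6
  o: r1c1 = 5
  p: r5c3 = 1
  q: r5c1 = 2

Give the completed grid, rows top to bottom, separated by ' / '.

5 2 4 1 6 3 / 1 6 3 5 2 4 / 4 1 2 3 5 6 / 6 3 5 2 4 1 / 2 4 1 6 3 5 / 3 5 6 4 1 2

O is a freebie, so r1c1 = 5.
Row 1 already has 5; hence r1c4 = 1.
1 is placed in column 4, so r2c4 = 5.
Cage k needs product 150, leaving r3c5 = 5.
Cage h is given, so r4c3 = 5.
Q is a freebie, so r5c1 = 2.
Cage p is a single given cell, which forces r5c3 = 1.
Cage l is a single given cell, so r6c6 = 2.
Cage c's pair has sum 6; hence r2c5 = 2.
Cage c needs two cells with sum 6, which forces r2c6 = 4.
Cage k has product 150; hence r5c6 = 5.
The 3 cells of cage b must have product 60, so r6c2 = 5.
The only place for 2 in row 4 is r4c4.
The only place for 4 in row 4 is r4c5.
4 is placed in column 5, leaving r5c5 = 3.
The 3 cells of cage a must have sum 8, so r6c5 = 1.
Column 5 already has 3, which forces r1c5 = 6.
Cage n needs two cells with difference 3, leaving r1c6 = 3.
Cage e needs product 36; hence r3c4 = 3.
Row 5 now contains 3, so r5c2 = 4.
Row 5 now contains 3, which forces r5c4 = 6.
The 3 cells of cage b must have product 60; hence r6c1 = 3.
6 is placed in column 4, which forces r6c4 = 4.
Column 2 now contains 4, so r1c2 = 2.
Cage f's pair has sum 6; hence r1c3 = 4.
Cage m needs two cells with difference 3; hence r2c1 = 1.
The two cells of cage m must have difference 3; hence r3c1 = 4.
Column 1 already has 3, so r4c1 = 6.
Cage d needs two cells with product 18, leaving r4c2 = 3.
6 is placed in row 4, leaving r4c6 = 1.
Row 6 now contains 4, leaving r6c3 = 6.
Column 2 now contains 3; hence r2c2 = 6.
Column 3 now contains 6, so r2c3 = 3.
Cage g needs product 36, so r3c2 = 1.
Column 3 now contains 6, leaving r3c3 = 2.
Column 6 already has 1; hence r3c6 = 6.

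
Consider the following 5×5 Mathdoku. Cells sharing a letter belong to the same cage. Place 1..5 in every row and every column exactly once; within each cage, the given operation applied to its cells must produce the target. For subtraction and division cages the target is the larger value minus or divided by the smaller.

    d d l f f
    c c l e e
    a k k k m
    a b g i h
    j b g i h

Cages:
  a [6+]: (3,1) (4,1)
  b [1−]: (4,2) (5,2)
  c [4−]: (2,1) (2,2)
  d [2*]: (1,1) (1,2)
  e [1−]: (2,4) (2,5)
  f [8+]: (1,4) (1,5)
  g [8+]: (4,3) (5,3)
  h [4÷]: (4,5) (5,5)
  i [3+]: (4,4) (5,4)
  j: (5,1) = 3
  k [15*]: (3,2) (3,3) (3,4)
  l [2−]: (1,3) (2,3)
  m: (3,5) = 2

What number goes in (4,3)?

3

Cage m is a single given cell, leaving (3,5) = 2.
Cage j is a single given cell, leaving (5,1) = 3.
Row 5 now contains 3, so (5,3) = 5.
Column 3 now contains 5, so (4,3) = 3.
3 is placed in column 3, leaving (3,3) = 1.
The only place for 4 in row 1 is (1,3).
Column 3 already has 4, which forces (2,3) = 2.
In row 3, 4 can only go at (3,1), so (3,1) = 4.
Cage a needs two cells with sum 6, so (4,1) = 2.
Row 4 now contains 2, leaving (4,4) = 1.
Row 4 already has 1; hence (4,5) = 4.
Column 4 now contains 1, leaving (5,4) = 2.
4 is placed in column 5; hence (5,5) = 1.
Column 1 now contains 2, so (1,1) = 1.
Cage d needs two cells with product 2, so (1,2) = 2.
Column 1 already has 1, which forces (2,1) = 5.
Row 2 already has 5, so (2,2) = 1.
Cage e's pair has difference 1, leaving (2,4) = 4.
Row 2 already has 5, which forces (2,5) = 3.
Row 4 already has 1, which forces (4,2) = 5.
Row 5 already has 1, so (5,2) = 4.
Cage f needs two cells with sum 8; hence (1,4) = 3.
Column 5 already has 3, so (1,5) = 5.
Column 2 now contains 5; hence (3,2) = 3.
Cage k needs product 15, leaving (3,4) = 5.
Completed grid: 1 2 4 3 5 / 5 1 2 4 3 / 4 3 1 5 2 / 2 5 3 1 4 / 3 4 5 2 1.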